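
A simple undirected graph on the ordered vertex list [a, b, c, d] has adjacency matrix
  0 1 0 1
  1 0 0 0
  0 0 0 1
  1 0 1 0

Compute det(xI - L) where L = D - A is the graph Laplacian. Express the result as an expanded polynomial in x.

With the vertex order [a, b, c, d], the degrees are [2, 1, 1, 2], giving D = diag(2, 1, 1, 2) and L = D - A. L has integer entries, so p(x) = det(xI - L) has integer coefficients. Expanding the determinant yields x^4 - 6x^3 + 10x^2 - 4x. Since p(0) = det(-L) = 0, x divides p(x). The eigenvalues sum to 6, which equals trace(L) = 2|E|.

x^4 - 6x^3 + 10x^2 - 4x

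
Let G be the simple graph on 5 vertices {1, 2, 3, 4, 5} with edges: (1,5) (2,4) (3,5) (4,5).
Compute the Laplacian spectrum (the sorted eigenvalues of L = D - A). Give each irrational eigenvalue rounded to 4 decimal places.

With the vertex order [1, 2, 3, 4, 5], the degrees are [1, 1, 1, 2, 3], giving D = diag(1, 1, 1, 2, 3) and L = D - A. Diagonalising L (or applying a numerical eigensolver to the 5x5 matrix) gives the spectrum above. The largest eigenvalue, 4.1701, is at most the vertex count 5. There is one zero in the spectrum, matching the 1 component.

[0, 0.5188, 1, 2.3111, 4.1701]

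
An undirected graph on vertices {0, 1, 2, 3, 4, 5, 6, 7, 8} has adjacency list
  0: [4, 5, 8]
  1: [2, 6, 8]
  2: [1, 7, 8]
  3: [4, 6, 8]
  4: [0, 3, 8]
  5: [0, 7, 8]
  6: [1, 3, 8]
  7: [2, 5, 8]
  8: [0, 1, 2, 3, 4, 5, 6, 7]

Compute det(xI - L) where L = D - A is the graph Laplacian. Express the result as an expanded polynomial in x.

x^9 - 32x^8 + 428x^7 - 3136x^6 + 13786x^5 - 37232x^4 + 60276x^3 - 53424x^2 + 19845x

Each diagonal entry of L is the vertex degree and each off-diagonal entry is -1 where an edge is present, 0 otherwise; in the order [0, 1, 2, 3, 4, 5, 6, 7, 8] the diagonal is [3, 3, 3, 3, 3, 3, 3, 3, 8]. L has integer entries, so p(x) = det(xI - L) has integer coefficients. Expanding the determinant yields x^9 - 32x^8 + 428x^7 - 3136x^6 + 13786x^5 - 37232x^4 + 60276x^3 - 53424x^2 + 19845x. Since p(0) = det(-L) = 0, x divides p(x). There is one zero in the spectrum, matching the 1 component.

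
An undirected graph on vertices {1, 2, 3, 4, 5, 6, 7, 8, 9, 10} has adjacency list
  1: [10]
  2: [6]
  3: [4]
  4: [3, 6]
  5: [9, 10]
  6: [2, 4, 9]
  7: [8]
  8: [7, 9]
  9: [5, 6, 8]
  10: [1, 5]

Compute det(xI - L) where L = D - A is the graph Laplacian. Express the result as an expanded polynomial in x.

With the vertex order [1, 2, 3, 4, 5, 6, 7, 8, 9, 10], the degrees are [1, 1, 1, 2, 2, 3, 1, 2, 3, 2], giving D = diag(1, 1, 1, 2, 2, 3, 1, 2, 3, 2) and L = D - A. L has integer entries, so p(x) = det(xI - L) has integer coefficients. Expanding the determinant yields x^10 - 18x^9 + 134x^8 - 536x^7 + 1252x^6 - 1738x^5 + 1399x^4 - 612x^3 + 129x^2 - 10x. The constant term is 0 because L is singular (the all-ones vector lies in its kernel). There is one zero in the spectrum, matching the 1 component.

x^10 - 18x^9 + 134x^8 - 536x^7 + 1252x^6 - 1738x^5 + 1399x^4 - 612x^3 + 129x^2 - 10x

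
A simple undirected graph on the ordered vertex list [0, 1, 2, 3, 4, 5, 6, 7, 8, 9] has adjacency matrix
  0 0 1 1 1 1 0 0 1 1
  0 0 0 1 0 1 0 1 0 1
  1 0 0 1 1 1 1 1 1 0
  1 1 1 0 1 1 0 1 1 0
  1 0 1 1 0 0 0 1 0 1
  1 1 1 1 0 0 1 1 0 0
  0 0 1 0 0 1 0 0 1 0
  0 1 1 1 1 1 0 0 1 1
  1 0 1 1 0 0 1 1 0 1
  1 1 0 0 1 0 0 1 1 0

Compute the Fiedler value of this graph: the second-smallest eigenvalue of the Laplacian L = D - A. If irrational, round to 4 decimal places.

2.6402

With the vertex order [0, 1, 2, 3, 4, 5, 6, 7, 8, 9], the degrees are [6, 4, 7, 7, 5, 6, 3, 7, 6, 5], giving D = diag(6, 4, 7, 7, 5, 6, 3, 7, 6, 5) and L = D - A. The sorted Laplacian eigenvalues are [0, 2.6402, 3.8009, 4.9537, 5.6420, 6.3676, 6.9766, 8.1991, 8.5668, 8.8531]; the algebraic connectivity is the second entry, 2.6402. The largest eigenvalue, 8.8531, is at most the vertex count 10.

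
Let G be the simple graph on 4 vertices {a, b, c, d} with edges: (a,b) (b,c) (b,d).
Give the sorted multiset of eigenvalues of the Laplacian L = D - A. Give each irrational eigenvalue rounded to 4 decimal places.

Reading degrees in the order [a, b, c, d] gives [1, 3, 1, 1]; set D = diag(1, 3, 1, 1) and form L = D - A. Since every row of L sums to 0, the all-ones vector is in the kernel and 0 is an eigenvalue. By the matrix-tree theorem the graph has (1/4) * product of the nonzero eigenvalues = 1 spanning tree.

[0, 1, 1, 4]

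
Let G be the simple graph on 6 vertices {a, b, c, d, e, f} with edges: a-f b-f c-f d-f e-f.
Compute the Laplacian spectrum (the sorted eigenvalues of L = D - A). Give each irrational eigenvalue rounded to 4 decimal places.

Reading degrees in the order [a, b, c, d, e, f] gives [1, 1, 1, 1, 1, 5]; set D = diag(1, 1, 1, 1, 1, 5) and form L = D - A. L is symmetric positive semidefinite, so every eigenvalue is real and nonnegative. The single zero eigenvalue shows the graph is connected. By the matrix-tree theorem the graph has (1/6) * product of the nonzero eigenvalues = 1 spanning tree.

[0, 1, 1, 1, 1, 6]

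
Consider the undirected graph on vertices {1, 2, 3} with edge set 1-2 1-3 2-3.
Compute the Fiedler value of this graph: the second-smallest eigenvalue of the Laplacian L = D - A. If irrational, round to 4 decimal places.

Reading degrees in the order [1, 2, 3] gives [2, 2, 2]; set D = diag(2, 2, 2) and form L = D - A. Computing the eigenvalues of L and sorting gives [0, 3, 3]. The Fiedler value lambda_2 = 3 is strictly positive, so the graph is connected. There is one zero in the spectrum, matching the 1 component.

3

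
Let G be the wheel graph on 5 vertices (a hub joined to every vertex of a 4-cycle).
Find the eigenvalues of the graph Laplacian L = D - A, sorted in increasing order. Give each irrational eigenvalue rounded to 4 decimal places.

The graph has 5 vertices and degree multiset [4, 3, 3, 3, 3]; D is the diagonal matrix of degrees and L = D - A. Since every row of L sums to 0, the all-ones vector is in the kernel and 0 is an eigenvalue. There is one zero in the spectrum, matching the 1 component.

[0, 3, 3, 5, 5]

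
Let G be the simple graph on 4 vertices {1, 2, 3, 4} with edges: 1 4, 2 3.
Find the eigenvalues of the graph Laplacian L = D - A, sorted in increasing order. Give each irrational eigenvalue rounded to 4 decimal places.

With the vertex order [1, 2, 3, 4], the degrees are [1, 1, 1, 1], giving D = diag(1, 1, 1, 1) and L = D - A. Diagonalising L (or applying a numerical eigensolver to the 4x4 matrix) gives the spectrum above. The 2 zero eigenvalues correspond to the 2 connected components. There are 2 zeros in the spectrum, matching the 2 components. The largest eigenvalue, 2, is at most the vertex count 4.

[0, 0, 2, 2]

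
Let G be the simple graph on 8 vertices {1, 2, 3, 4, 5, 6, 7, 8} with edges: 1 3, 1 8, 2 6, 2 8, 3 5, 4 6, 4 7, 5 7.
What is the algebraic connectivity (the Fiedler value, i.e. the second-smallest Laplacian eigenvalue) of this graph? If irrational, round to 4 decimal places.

Reading degrees in the order [1, 2, 3, 4, 5, 6, 7, 8] gives [2, 2, 2, 2, 2, 2, 2, 2]; set D = diag(2, 2, 2, 2, 2, 2, 2, 2) and form L = D - A. The sorted Laplacian eigenvalues are [0, 0.5858, 0.5858, 2, 2, 3.4142, 3.4142, 4]; the algebraic connectivity is the second entry, 0.5858. The eigenvalues sum to 16, which equals trace(L) = 2|E|.

0.5858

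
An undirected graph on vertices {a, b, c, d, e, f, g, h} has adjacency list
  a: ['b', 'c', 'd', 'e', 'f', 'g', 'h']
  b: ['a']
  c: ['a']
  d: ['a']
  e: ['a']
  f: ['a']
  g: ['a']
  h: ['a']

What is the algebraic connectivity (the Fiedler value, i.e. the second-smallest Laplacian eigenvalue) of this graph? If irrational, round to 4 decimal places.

1

With the vertex order [a, b, c, d, e, f, g, h], the degrees are [7, 1, 1, 1, 1, 1, 1, 1], giving D = diag(7, 1, 1, 1, 1, 1, 1, 1) and L = D - A. Computing the eigenvalues of L and sorting gives [0, 1, 1, 1, 1, 1, 1, 8]. The Fiedler value lambda_2 = 1 is strictly positive, so the graph is connected. There is one zero in the spectrum, matching the 1 component.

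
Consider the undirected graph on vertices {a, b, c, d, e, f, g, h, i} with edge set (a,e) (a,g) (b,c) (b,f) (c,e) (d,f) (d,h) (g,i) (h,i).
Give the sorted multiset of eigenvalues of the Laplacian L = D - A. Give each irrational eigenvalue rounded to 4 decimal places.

[0, 0.4679, 0.4679, 1.6527, 1.6527, 3, 3, 3.8794, 3.8794]

With the vertex order [a, b, c, d, e, f, g, h, i], the degrees are [2, 2, 2, 2, 2, 2, 2, 2, 2], giving D = diag(2, 2, 2, 2, 2, 2, 2, 2, 2) and L = D - A. Diagonalising L (or applying a numerical eigensolver to the 9x9 matrix) gives the spectrum above.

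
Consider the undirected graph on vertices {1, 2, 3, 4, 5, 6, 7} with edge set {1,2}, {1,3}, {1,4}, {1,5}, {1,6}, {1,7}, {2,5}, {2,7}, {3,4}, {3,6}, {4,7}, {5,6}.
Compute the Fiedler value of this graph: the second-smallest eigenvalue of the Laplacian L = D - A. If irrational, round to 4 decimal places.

Each diagonal entry of L is the vertex degree and each off-diagonal entry is -1 where an edge is present, 0 otherwise; in the order [1, 2, 3, 4, 5, 6, 7] the diagonal is [6, 3, 3, 3, 3, 3, 3]. The smallest Laplacian eigenvalue is always 0. The next one, lambda_2 = 2, measures how hard the graph is to disconnect: larger values mean better connectivity. The eigenvalues sum to 24, which equals trace(L) = 2|E|.

2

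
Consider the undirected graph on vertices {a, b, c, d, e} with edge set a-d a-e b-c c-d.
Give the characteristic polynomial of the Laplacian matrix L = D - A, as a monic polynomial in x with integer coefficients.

x^5 - 8x^4 + 21x^3 - 20x^2 + 5x

Reading degrees in the order [a, b, c, d, e] gives [2, 1, 2, 2, 1]; set D = diag(2, 1, 2, 2, 1) and form L = D - A. Computing det(xI - L) by cofactor expansion (or equivalently via sum-over-permutations) gives x^5 - 8x^4 + 21x^3 - 20x^2 + 5x. The constant term is 0 because L is singular (the all-ones vector lies in its kernel). The eigenvalues sum to 8, which equals trace(L) = 2|E|.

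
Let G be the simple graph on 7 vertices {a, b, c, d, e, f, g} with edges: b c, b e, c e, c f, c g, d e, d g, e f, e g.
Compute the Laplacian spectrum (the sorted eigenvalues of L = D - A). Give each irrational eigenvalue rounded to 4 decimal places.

Reading degrees in the order [a, b, c, d, e, f, g] gives [0, 2, 4, 2, 5, 2, 3]; set D = diag(0, 2, 4, 2, 5, 2, 3) and form L = D - A. L is symmetric positive semidefinite, so every eigenvalue is real and nonnegative. The 2 zero eigenvalues correspond to the 2 connected components. The eigenvalues sum to 18, which equals trace(L) = 2|E|.

[0, 0, 1.5188, 2, 3.3111, 5.1701, 6]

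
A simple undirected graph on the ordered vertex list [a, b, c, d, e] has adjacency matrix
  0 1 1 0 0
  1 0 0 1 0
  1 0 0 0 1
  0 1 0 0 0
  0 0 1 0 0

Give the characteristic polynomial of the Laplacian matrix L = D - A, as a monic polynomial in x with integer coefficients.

x^5 - 8x^4 + 21x^3 - 20x^2 + 5x

With the vertex order [a, b, c, d, e], the degrees are [2, 2, 2, 1, 1], giving D = diag(2, 2, 2, 1, 1) and L = D - A. L has integer entries, so p(x) = det(xI - L) has integer coefficients. Expanding the determinant yields x^5 - 8x^4 + 21x^3 - 20x^2 + 5x. Since p(0) = det(-L) = 0, x divides p(x). There is one zero in the spectrum, matching the 1 component. The largest eigenvalue, 3.6180, is at most the vertex count 5.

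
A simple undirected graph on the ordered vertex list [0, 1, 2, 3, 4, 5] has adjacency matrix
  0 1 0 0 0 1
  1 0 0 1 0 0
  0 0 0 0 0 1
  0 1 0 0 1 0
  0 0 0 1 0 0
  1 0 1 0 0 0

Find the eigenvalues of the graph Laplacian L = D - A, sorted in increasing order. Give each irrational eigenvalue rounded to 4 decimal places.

[0, 0.2679, 1, 2, 3, 3.7321]

With the vertex order [0, 1, 2, 3, 4, 5], the degrees are [2, 2, 1, 2, 1, 2], giving D = diag(2, 2, 1, 2, 1, 2) and L = D - A. Diagonalising L (or applying a numerical eigensolver to the 6x6 matrix) gives the spectrum above. There is one zero in the spectrum, matching the 1 component.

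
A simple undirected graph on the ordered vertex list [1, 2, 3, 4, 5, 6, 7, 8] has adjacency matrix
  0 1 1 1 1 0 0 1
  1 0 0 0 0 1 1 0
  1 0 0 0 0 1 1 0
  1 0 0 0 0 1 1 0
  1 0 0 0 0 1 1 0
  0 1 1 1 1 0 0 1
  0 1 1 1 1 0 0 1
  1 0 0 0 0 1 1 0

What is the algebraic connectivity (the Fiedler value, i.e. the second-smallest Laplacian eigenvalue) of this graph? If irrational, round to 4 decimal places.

Reading degrees in the order [1, 2, 3, 4, 5, 6, 7, 8] gives [5, 3, 3, 3, 3, 5, 5, 3]; set D = diag(5, 3, 3, 3, 3, 5, 5, 3) and form L = D - A. The sorted Laplacian eigenvalues are [0, 3, 3, 3, 3, 5, 5, 8]; the algebraic connectivity is the second entry, 3. There is one zero in the spectrum, matching the 1 component. The largest eigenvalue, 8, is at most the vertex count 8.

3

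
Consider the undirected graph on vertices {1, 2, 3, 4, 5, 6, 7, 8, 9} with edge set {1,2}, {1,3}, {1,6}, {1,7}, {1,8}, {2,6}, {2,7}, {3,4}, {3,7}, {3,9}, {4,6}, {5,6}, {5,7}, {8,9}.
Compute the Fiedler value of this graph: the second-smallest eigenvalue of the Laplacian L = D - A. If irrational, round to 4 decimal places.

0.9333

With the vertex order [1, 2, 3, 4, 5, 6, 7, 8, 9], the degrees are [5, 3, 4, 2, 2, 4, 4, 2, 2], giving D = diag(5, 3, 4, 2, 2, 4, 4, 2, 2) and L = D - A. Computing the eigenvalues of L and sorting gives [0, 0.9333, 1.6538, 2.2319, 2.6687, 3.5012, 4.7636, 5.7116, 6.5359]. The Fiedler value lambda_2 = 0.9333 is strictly positive, so the graph is connected. There is one zero in the spectrum, matching the 1 component.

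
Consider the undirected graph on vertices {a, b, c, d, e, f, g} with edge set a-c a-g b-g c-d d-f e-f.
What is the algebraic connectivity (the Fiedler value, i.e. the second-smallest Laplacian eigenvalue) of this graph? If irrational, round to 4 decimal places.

0.1981

With the vertex order [a, b, c, d, e, f, g], the degrees are [2, 1, 2, 2, 1, 2, 2], giving D = diag(2, 1, 2, 2, 1, 2, 2) and L = D - A. Computing the eigenvalues of L and sorting gives [0, 0.1981, 0.7530, 1.5550, 2.4450, 3.2470, 3.8019]. The Fiedler value lambda_2 = 0.1981 is strictly positive, so the graph is connected.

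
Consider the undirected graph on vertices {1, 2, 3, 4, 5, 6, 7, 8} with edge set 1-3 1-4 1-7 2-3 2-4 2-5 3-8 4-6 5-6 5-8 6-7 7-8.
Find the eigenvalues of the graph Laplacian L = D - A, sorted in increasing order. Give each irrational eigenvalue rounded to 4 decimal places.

[0, 2, 2, 2, 4, 4, 4, 6]

Reading degrees in the order [1, 2, 3, 4, 5, 6, 7, 8] gives [3, 3, 3, 3, 3, 3, 3, 3]; set D = diag(3, 3, 3, 3, 3, 3, 3, 3) and form L = D - A. L is symmetric positive semidefinite, so every eigenvalue is real and nonnegative. The single zero eigenvalue shows the graph is connected.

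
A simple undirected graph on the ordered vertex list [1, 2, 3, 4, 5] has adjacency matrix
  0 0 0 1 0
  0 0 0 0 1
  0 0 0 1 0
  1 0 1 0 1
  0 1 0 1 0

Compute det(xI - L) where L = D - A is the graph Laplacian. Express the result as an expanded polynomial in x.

Each diagonal entry of L is the vertex degree and each off-diagonal entry is -1 where an edge is present, 0 otherwise; in the order [1, 2, 3, 4, 5] the diagonal is [1, 1, 1, 3, 2]. Computing det(xI - L) by cofactor expansion (or equivalently via sum-over-permutations) gives x^5 - 8x^4 + 20x^3 - 18x^2 + 5x. Since p(0) = det(-L) = 0, x divides p(x). By the matrix-tree theorem the graph has (1/5) * product of the nonzero eigenvalues = 1 spanning tree. The eigenvalues sum to 8, which equals trace(L) = 2|E|.

x^5 - 8x^4 + 20x^3 - 18x^2 + 5x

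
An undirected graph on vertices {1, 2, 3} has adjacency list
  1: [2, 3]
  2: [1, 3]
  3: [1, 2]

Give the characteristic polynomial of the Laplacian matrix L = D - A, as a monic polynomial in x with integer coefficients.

Each diagonal entry of L is the vertex degree and each off-diagonal entry is -1 where an edge is present, 0 otherwise; in the order [1, 2, 3] the diagonal is [2, 2, 2]. Computing det(xI - L) by cofactor expansion (or equivalently via sum-over-permutations) gives x^3 - 6x^2 + 9x. The coefficient of x^2 equals -trace(L) = -6, matching the sum of degrees. There is one zero in the spectrum, matching the 1 component.

x^3 - 6x^2 + 9x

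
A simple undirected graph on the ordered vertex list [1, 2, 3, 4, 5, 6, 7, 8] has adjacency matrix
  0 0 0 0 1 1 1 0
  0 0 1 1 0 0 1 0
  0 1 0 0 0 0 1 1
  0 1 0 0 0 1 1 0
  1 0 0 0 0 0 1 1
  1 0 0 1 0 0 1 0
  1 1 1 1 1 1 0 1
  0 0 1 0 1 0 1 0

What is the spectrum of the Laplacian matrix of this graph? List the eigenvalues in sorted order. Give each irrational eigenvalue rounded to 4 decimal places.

Reading degrees in the order [1, 2, 3, 4, 5, 6, 7, 8] gives [3, 3, 3, 3, 3, 3, 7, 3]; set D = diag(3, 3, 3, 3, 3, 3, 7, 3) and form L = D - A. Diagonalising L (or applying a numerical eigensolver to the 8x8 matrix) gives the spectrum above. The single zero eigenvalue shows the graph is connected. The eigenvalues sum to 28, which equals trace(L) = 2|E|.

[0, 1.7530, 1.7530, 3.4450, 3.4450, 4.8019, 4.8019, 8]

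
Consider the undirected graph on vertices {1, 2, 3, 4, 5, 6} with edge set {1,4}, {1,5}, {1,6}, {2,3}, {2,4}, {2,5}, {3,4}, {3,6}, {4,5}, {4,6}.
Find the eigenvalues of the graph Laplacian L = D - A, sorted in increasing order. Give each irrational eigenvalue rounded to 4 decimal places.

[0, 2.3820, 2.3820, 4.6180, 4.6180, 6]

Reading degrees in the order [1, 2, 3, 4, 5, 6] gives [3, 3, 3, 5, 3, 3]; set D = diag(3, 3, 3, 5, 3, 3) and form L = D - A. The multiplicity of 0 as a Laplacian eigenvalue equals the number of connected components. The single zero eigenvalue shows the graph is connected. The eigenvalues sum to 20, which equals trace(L) = 2|E|.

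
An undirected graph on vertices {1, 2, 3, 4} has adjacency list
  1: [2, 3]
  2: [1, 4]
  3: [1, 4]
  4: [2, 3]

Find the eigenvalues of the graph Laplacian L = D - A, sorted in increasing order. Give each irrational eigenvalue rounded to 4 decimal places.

With the vertex order [1, 2, 3, 4], the degrees are [2, 2, 2, 2], giving D = diag(2, 2, 2, 2) and L = D - A. The multiplicity of 0 as a Laplacian eigenvalue equals the number of connected components. The single zero eigenvalue shows the graph is connected. By the matrix-tree theorem the graph has (1/4) * product of the nonzero eigenvalues = 4 spanning trees.

[0, 2, 2, 4]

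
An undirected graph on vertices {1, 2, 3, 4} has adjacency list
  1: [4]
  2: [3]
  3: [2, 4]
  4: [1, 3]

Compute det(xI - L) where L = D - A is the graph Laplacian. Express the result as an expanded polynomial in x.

Each diagonal entry of L is the vertex degree and each off-diagonal entry is -1 where an edge is present, 0 otherwise; in the order [1, 2, 3, 4] the diagonal is [1, 1, 2, 2]. L has integer entries, so p(x) = det(xI - L) has integer coefficients. Expanding the determinant yields x^4 - 6x^3 + 10x^2 - 4x. The constant term is 0 because L is singular (the all-ones vector lies in its kernel).

x^4 - 6x^3 + 10x^2 - 4x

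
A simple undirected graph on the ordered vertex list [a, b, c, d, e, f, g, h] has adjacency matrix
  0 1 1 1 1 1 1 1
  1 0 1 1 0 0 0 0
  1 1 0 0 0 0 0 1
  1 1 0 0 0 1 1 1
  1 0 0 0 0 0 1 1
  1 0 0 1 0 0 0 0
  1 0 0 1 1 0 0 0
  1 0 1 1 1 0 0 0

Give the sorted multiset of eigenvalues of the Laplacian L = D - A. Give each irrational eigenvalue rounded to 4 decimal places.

[0, 1.8458, 2, 3.1698, 4, 4.4394, 6.5450, 8]

Reading degrees in the order [a, b, c, d, e, f, g, h] gives [7, 3, 3, 5, 3, 2, 3, 4]; set D = diag(7, 3, 3, 5, 3, 2, 3, 4) and form L = D - A. Since every row of L sums to 0, the all-ones vector is in the kernel and 0 is an eigenvalue. The eigenvalues sum to 30, which equals trace(L) = 2|E|.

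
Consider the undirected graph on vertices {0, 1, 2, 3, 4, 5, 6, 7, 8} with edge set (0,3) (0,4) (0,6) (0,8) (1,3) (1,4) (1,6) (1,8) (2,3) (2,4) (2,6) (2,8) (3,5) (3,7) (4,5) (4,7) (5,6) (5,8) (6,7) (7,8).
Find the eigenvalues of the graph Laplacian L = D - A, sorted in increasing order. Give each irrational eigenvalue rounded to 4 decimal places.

[0, 4, 4, 4, 4, 5, 5, 5, 9]

With the vertex order [0, 1, 2, 3, 4, 5, 6, 7, 8], the degrees are [4, 4, 4, 5, 5, 4, 5, 4, 5], giving D = diag(4, 4, 4, 5, 5, 4, 5, 4, 5) and L = D - A. Since every row of L sums to 0, the all-ones vector is in the kernel and 0 is an eigenvalue. The single zero eigenvalue shows the graph is connected.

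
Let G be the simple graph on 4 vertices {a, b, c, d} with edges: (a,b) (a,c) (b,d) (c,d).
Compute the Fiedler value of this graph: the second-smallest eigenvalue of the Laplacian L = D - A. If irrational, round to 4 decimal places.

2

With the vertex order [a, b, c, d], the degrees are [2, 2, 2, 2], giving D = diag(2, 2, 2, 2) and L = D - A. The smallest Laplacian eigenvalue is always 0. The next one, lambda_2 = 2, measures how hard the graph is to disconnect: larger values mean better connectivity. The largest eigenvalue, 4, is at most the vertex count 4.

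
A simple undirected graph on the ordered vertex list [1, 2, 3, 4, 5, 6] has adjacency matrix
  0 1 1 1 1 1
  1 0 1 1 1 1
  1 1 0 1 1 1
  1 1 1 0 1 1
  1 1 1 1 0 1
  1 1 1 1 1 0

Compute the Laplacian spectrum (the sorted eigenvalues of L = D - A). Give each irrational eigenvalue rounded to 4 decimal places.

[0, 6, 6, 6, 6, 6]

Each diagonal entry of L is the vertex degree and each off-diagonal entry is -1 where an edge is present, 0 otherwise; in the order [1, 2, 3, 4, 5, 6] the diagonal is [5, 5, 5, 5, 5, 5]. L is symmetric positive semidefinite, so every eigenvalue is real and nonnegative. The largest eigenvalue, 6, is at most the vertex count 6. By the matrix-tree theorem the graph has (1/6) * product of the nonzero eigenvalues = 1296 spanning trees.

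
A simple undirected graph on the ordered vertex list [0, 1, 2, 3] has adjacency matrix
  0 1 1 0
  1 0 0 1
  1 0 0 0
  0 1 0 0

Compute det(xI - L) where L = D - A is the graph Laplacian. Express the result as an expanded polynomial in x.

x^4 - 6x^3 + 10x^2 - 4x

Each diagonal entry of L is the vertex degree and each off-diagonal entry is -1 where an edge is present, 0 otherwise; in the order [0, 1, 2, 3] the diagonal is [2, 2, 1, 1]. L has integer entries, so p(x) = det(xI - L) has integer coefficients. Expanding the determinant yields x^4 - 6x^3 + 10x^2 - 4x. Since p(0) = det(-L) = 0, x divides p(x). The eigenvalues sum to 6, which equals trace(L) = 2|E|.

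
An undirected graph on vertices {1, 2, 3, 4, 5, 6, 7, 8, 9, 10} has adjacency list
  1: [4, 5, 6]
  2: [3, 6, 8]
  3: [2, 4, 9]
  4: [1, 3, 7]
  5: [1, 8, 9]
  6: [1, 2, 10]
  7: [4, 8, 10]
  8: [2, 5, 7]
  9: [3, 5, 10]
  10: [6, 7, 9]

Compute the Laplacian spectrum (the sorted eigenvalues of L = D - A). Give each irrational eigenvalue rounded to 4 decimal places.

[0, 2, 2, 2, 2, 2, 5, 5, 5, 5]

Each diagonal entry of L is the vertex degree and each off-diagonal entry is -1 where an edge is present, 0 otherwise; in the order [1, 2, 3, 4, 5, 6, 7, 8, 9, 10] the diagonal is [3, 3, 3, 3, 3, 3, 3, 3, 3, 3]. L is symmetric positive semidefinite, so every eigenvalue is real and nonnegative. The single zero eigenvalue shows the graph is connected. The eigenvalues sum to 30, which equals trace(L) = 2|E|. By the matrix-tree theorem the graph has (1/10) * product of the nonzero eigenvalues = 2000 spanning trees.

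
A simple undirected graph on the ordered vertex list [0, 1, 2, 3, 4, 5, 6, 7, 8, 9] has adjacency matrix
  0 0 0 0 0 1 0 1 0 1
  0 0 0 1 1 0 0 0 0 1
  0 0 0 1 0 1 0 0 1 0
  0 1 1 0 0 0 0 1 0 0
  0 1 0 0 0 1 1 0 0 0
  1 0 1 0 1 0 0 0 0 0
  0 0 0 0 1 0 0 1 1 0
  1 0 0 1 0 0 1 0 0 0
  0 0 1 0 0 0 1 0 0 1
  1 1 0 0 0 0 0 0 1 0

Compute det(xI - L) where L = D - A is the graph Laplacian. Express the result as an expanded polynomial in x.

With the vertex order [0, 1, 2, 3, 4, 5, 6, 7, 8, 9], the degrees are [3, 3, 3, 3, 3, 3, 3, 3, 3, 3], giving D = diag(3, 3, 3, 3, 3, 3, 3, 3, 3, 3) and L = D - A. L has integer entries, so p(x) = det(xI - L) has integer coefficients. Expanding the determinant yields x^10 - 30x^9 + 390x^8 - 2880x^7 + 13305x^6 - 39882x^5 + 77640x^4 - 94800x^3 + 66000x^2 - 20000x. Since p(0) = det(-L) = 0, x divides p(x). There is one zero in the spectrum, matching the 1 component.

x^10 - 30x^9 + 390x^8 - 2880x^7 + 13305x^6 - 39882x^5 + 77640x^4 - 94800x^3 + 66000x^2 - 20000x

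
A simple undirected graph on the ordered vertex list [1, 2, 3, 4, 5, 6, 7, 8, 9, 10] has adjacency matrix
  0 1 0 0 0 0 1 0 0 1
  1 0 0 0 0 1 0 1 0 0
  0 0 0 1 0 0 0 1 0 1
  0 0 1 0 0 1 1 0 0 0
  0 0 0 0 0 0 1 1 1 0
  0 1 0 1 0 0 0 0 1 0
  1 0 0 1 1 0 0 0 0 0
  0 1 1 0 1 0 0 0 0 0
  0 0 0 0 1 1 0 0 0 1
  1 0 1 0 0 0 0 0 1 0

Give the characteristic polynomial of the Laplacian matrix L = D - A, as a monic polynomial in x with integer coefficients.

Reading degrees in the order [1, 2, 3, 4, 5, 6, 7, 8, 9, 10] gives [3, 3, 3, 3, 3, 3, 3, 3, 3, 3]; set D = diag(3, 3, 3, 3, 3, 3, 3, 3, 3, 3) and form L = D - A. Computing det(xI - L) by cofactor expansion (or equivalently via sum-over-permutations) gives x^10 - 30x^9 + 390x^8 - 2880x^7 + 13305x^6 - 39882x^5 + 77640x^4 - 94800x^3 + 66000x^2 - 20000x. The constant term is 0 because L is singular (the all-ones vector lies in its kernel). By the matrix-tree theorem the graph has (1/10) * product of the nonzero eigenvalues = 2000 spanning trees.

x^10 - 30x^9 + 390x^8 - 2880x^7 + 13305x^6 - 39882x^5 + 77640x^4 - 94800x^3 + 66000x^2 - 20000x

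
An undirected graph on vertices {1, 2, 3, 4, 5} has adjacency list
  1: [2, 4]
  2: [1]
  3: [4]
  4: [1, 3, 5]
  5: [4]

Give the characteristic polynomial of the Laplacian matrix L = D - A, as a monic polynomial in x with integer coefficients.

x^5 - 8x^4 + 20x^3 - 18x^2 + 5x

Reading degrees in the order [1, 2, 3, 4, 5] gives [2, 1, 1, 3, 1]; set D = diag(2, 1, 1, 3, 1) and form L = D - A. Computing det(xI - L) by cofactor expansion (or equivalently via sum-over-permutations) gives x^5 - 8x^4 + 20x^3 - 18x^2 + 5x. The coefficient of x^4 equals -trace(L) = -8, matching the sum of degrees.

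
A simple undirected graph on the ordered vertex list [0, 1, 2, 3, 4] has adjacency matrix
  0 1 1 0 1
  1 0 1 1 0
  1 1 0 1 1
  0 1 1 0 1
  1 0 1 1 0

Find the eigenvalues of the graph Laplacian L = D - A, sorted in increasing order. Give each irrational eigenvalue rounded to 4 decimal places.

Each diagonal entry of L is the vertex degree and each off-diagonal entry is -1 where an edge is present, 0 otherwise; in the order [0, 1, 2, 3, 4] the diagonal is [3, 3, 4, 3, 3]. Diagonalising L (or applying a numerical eigensolver to the 5x5 matrix) gives the spectrum above. The largest eigenvalue, 5, is at most the vertex count 5.

[0, 3, 3, 5, 5]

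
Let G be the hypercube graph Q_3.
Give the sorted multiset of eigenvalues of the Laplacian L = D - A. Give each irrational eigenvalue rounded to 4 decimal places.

The graph has 8 vertices and degree multiset [3, 3, 3, 3, 3, 3, 3, 3]; D is the diagonal matrix of degrees and L = D - A. L is symmetric positive semidefinite, so every eigenvalue is real and nonnegative. The largest eigenvalue, 6, is at most the vertex count 8.

[0, 2, 2, 2, 4, 4, 4, 6]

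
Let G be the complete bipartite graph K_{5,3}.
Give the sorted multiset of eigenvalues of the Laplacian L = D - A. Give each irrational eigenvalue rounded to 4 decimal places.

[0, 3, 3, 3, 3, 5, 5, 8]

The graph has 8 vertices and degree multiset [5, 5, 5, 3, 3, 3, 3, 3]; D is the diagonal matrix of degrees and L = D - A. Diagonalising L (or applying a numerical eigensolver to the 8x8 matrix) gives the spectrum above. The eigenvalues sum to 30, which equals trace(L) = 2|E|.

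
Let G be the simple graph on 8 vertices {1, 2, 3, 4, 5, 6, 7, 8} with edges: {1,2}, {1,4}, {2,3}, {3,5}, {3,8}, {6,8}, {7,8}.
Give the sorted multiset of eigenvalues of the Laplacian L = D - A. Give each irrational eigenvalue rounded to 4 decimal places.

[0, 0.2243, 0.5858, 1, 1.4108, 2.7237, 3.4142, 4.6412]

Each diagonal entry of L is the vertex degree and each off-diagonal entry is -1 where an edge is present, 0 otherwise; in the order [1, 2, 3, 4, 5, 6, 7, 8] the diagonal is [2, 2, 3, 1, 1, 1, 1, 3]. Diagonalising L (or applying a numerical eigensolver to the 8x8 matrix) gives the spectrum above. The single zero eigenvalue shows the graph is connected. The largest eigenvalue, 4.6412, is at most the vertex count 8. By the matrix-tree theorem the graph has (1/8) * product of the nonzero eigenvalues = 1 spanning tree.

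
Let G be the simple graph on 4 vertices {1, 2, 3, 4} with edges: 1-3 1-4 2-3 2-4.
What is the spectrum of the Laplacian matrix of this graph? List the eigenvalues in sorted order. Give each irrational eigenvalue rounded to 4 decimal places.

Each diagonal entry of L is the vertex degree and each off-diagonal entry is -1 where an edge is present, 0 otherwise; in the order [1, 2, 3, 4] the diagonal is [2, 2, 2, 2]. Since every row of L sums to 0, the all-ones vector is in the kernel and 0 is an eigenvalue. The single zero eigenvalue shows the graph is connected. By the matrix-tree theorem the graph has (1/4) * product of the nonzero eigenvalues = 4 spanning trees. There is one zero in the spectrum, matching the 1 component.

[0, 2, 2, 4]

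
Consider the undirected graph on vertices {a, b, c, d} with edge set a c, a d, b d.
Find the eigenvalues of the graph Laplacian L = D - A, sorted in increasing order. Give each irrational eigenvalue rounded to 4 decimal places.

With the vertex order [a, b, c, d], the degrees are [2, 1, 1, 2], giving D = diag(2, 1, 1, 2) and L = D - A. Diagonalising L (or applying a numerical eigensolver to the 4x4 matrix) gives the spectrum above. The largest eigenvalue, 3.4142, is at most the vertex count 4. By the matrix-tree theorem the graph has (1/4) * product of the nonzero eigenvalues = 1 spanning tree.

[0, 0.5858, 2, 3.4142]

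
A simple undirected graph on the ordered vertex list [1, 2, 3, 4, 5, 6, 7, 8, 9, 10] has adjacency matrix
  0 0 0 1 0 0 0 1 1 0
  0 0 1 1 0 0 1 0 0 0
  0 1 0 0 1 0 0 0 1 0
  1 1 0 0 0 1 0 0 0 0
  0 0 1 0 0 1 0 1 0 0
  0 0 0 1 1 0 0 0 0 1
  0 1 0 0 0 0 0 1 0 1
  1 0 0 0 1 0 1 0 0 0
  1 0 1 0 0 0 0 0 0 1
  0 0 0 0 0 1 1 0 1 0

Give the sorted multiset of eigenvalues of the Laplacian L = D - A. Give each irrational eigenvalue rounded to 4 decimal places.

[0, 2, 2, 2, 2, 2, 5, 5, 5, 5]

Each diagonal entry of L is the vertex degree and each off-diagonal entry is -1 where an edge is present, 0 otherwise; in the order [1, 2, 3, 4, 5, 6, 7, 8, 9, 10] the diagonal is [3, 3, 3, 3, 3, 3, 3, 3, 3, 3]. Diagonalising L (or applying a numerical eigensolver to the 10x10 matrix) gives the spectrum above. By the matrix-tree theorem the graph has (1/10) * product of the nonzero eigenvalues = 2000 spanning trees.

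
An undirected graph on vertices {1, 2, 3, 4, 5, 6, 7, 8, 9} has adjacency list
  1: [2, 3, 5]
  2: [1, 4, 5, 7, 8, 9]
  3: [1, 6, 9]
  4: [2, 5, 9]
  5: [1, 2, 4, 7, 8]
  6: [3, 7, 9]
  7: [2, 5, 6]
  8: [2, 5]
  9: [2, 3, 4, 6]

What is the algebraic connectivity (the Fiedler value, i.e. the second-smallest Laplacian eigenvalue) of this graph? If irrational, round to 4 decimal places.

Each diagonal entry of L is the vertex degree and each off-diagonal entry is -1 where an edge is present, 0 otherwise; in the order [1, 2, 3, 4, 5, 6, 7, 8, 9] the diagonal is [3, 6, 3, 3, 5, 3, 3, 2, 4]. The smallest Laplacian eigenvalue is always 0. The next one, lambda_2 = 1.4000, measures how hard the graph is to disconnect: larger values mean better connectivity. There is one zero in the spectrum, matching the 1 component. The eigenvalues sum to 32, which equals trace(L) = 2|E|.

1.4000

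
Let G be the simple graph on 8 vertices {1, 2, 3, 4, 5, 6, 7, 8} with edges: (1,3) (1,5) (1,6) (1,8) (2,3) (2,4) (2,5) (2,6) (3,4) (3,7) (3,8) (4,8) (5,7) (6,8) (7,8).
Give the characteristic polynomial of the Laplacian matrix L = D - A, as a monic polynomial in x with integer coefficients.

Each diagonal entry of L is the vertex degree and each off-diagonal entry is -1 where an edge is present, 0 otherwise; in the order [1, 2, 3, 4, 5, 6, 7, 8] the diagonal is [4, 4, 5, 3, 3, 3, 3, 5]. Computing det(xI - L) by cofactor expansion (or equivalently via sum-over-permutations) gives x^8 - 30x^7 + 376x^6 - 2550x^5 + 10102x^4 - 23376x^3 + 29266x^2 - 15304x. The coefficient of x^7 equals -trace(L) = -30, matching the sum of degrees. There is one zero in the spectrum, matching the 1 component.

x^8 - 30x^7 + 376x^6 - 2550x^5 + 10102x^4 - 23376x^3 + 29266x^2 - 15304x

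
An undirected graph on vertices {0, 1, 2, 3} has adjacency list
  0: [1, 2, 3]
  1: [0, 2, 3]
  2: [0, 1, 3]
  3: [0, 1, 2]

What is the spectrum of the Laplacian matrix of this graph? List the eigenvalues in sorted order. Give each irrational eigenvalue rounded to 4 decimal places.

[0, 4, 4, 4]

Each diagonal entry of L is the vertex degree and each off-diagonal entry is -1 where an edge is present, 0 otherwise; in the order [0, 1, 2, 3] the diagonal is [3, 3, 3, 3]. Diagonalising L (or applying a numerical eigensolver to the 4x4 matrix) gives the spectrum above. The largest eigenvalue, 4, is at most the vertex count 4. There is one zero in the spectrum, matching the 1 component.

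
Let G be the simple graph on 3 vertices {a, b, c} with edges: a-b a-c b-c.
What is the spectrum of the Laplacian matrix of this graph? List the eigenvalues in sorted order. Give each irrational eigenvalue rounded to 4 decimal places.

[0, 3, 3]

Reading degrees in the order [a, b, c] gives [2, 2, 2]; set D = diag(2, 2, 2) and form L = D - A. Since every row of L sums to 0, the all-ones vector is in the kernel and 0 is an eigenvalue. The single zero eigenvalue shows the graph is connected. By the matrix-tree theorem the graph has (1/3) * product of the nonzero eigenvalues = 3 spanning trees. The eigenvalues sum to 6, which equals trace(L) = 2|E|.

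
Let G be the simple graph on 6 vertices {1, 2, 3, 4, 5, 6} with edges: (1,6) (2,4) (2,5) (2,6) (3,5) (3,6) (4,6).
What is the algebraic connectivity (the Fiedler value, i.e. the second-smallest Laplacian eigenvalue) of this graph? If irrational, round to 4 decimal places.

Reading degrees in the order [1, 2, 3, 4, 5, 6] gives [1, 3, 2, 2, 2, 4]; set D = diag(1, 3, 2, 2, 2, 4) and form L = D - A. The smallest Laplacian eigenvalue is always 0. The next one, lambda_2 = 0.8817, measures how hard the graph is to disconnect: larger values mean better connectivity. There is one zero in the spectrum, matching the 1 component. By the matrix-tree theorem the graph has (1/6) * product of the nonzero eigenvalues = 11 spanning trees.

0.8817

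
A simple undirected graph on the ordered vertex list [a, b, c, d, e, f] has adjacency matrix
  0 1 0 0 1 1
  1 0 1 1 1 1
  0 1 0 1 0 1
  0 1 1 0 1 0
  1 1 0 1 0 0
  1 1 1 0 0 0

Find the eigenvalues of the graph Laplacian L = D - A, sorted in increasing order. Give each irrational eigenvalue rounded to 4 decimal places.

With the vertex order [a, b, c, d, e, f], the degrees are [3, 5, 3, 3, 3, 3], giving D = diag(3, 5, 3, 3, 3, 3) and L = D - A. Diagonalising L (or applying a numerical eigensolver to the 6x6 matrix) gives the spectrum above. The single zero eigenvalue shows the graph is connected.

[0, 2.3820, 2.3820, 4.6180, 4.6180, 6]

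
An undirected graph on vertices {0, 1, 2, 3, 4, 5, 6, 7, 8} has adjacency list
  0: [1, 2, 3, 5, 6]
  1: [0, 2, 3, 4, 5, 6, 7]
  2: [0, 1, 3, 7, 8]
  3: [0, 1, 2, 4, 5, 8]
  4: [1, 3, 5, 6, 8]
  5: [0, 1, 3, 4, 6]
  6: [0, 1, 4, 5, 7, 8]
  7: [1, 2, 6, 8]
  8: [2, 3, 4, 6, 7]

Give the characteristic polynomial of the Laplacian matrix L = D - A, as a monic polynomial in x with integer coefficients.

x^9 - 48x^8 + 997x^7 - 11698x^6 + 84753x^5 - 388018x^4 + 1095489x^3 - 1742568x^2 + 1194732x

Each diagonal entry of L is the vertex degree and each off-diagonal entry is -1 where an edge is present, 0 otherwise; in the order [0, 1, 2, 3, 4, 5, 6, 7, 8] the diagonal is [5, 7, 5, 6, 5, 5, 6, 4, 5]. Computing det(xI - L) by cofactor expansion (or equivalently via sum-over-permutations) gives x^9 - 48x^8 + 997x^7 - 11698x^6 + 84753x^5 - 388018x^4 + 1095489x^3 - 1742568x^2 + 1194732x. The coefficient of x^8 equals -trace(L) = -48, matching the sum of degrees. There is one zero in the spectrum, matching the 1 component.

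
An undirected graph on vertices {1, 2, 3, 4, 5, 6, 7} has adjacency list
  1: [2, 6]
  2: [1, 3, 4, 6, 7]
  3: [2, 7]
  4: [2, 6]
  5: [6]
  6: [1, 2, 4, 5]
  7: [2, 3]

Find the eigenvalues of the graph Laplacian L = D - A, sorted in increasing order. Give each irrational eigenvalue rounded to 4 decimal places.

Reading degrees in the order [1, 2, 3, 4, 5, 6, 7] gives [2, 5, 2, 2, 1, 4, 2]; set D = diag(2, 5, 2, 2, 1, 4, 2) and form L = D - A. The multiplicity of 0 as a Laplacian eigenvalue equals the number of connected components.

[0, 0.7035, 1.3427, 2, 3, 4.8813, 6.0725]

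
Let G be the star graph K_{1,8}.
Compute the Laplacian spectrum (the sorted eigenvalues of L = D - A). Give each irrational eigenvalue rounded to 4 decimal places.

The graph has 9 vertices and degree multiset [8, 1, 1, 1, 1, 1, 1, 1, 1]; D is the diagonal matrix of degrees and L = D - A. Since every row of L sums to 0, the all-ones vector is in the kernel and 0 is an eigenvalue. The single zero eigenvalue shows the graph is connected. The largest eigenvalue, 9, is at most the vertex count 9.

[0, 1, 1, 1, 1, 1, 1, 1, 9]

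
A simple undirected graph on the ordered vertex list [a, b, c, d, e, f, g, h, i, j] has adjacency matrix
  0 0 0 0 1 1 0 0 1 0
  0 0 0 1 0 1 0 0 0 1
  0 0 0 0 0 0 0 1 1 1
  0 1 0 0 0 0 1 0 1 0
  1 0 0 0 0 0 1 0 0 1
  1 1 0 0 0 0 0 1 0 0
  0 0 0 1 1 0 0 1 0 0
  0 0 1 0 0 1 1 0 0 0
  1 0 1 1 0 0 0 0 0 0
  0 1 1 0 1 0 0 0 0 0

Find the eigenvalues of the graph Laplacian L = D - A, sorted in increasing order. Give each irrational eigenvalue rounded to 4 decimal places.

Each diagonal entry of L is the vertex degree and each off-diagonal entry is -1 where an edge is present, 0 otherwise; in the order [a, b, c, d, e, f, g, h, i, j] the diagonal is [3, 3, 3, 3, 3, 3, 3, 3, 3, 3]. Since every row of L sums to 0, the all-ones vector is in the kernel and 0 is an eigenvalue.

[0, 2, 2, 2, 2, 2, 5, 5, 5, 5]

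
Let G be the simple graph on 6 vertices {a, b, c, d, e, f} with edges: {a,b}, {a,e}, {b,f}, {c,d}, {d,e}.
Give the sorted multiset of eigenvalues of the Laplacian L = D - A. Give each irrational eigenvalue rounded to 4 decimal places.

Reading degrees in the order [a, b, c, d, e, f] gives [2, 2, 1, 2, 2, 1]; set D = diag(2, 2, 1, 2, 2, 1) and form L = D - A. The multiplicity of 0 as a Laplacian eigenvalue equals the number of connected components. The single zero eigenvalue shows the graph is connected. By the matrix-tree theorem the graph has (1/6) * product of the nonzero eigenvalues = 1 spanning tree.

[0, 0.2679, 1, 2, 3, 3.7321]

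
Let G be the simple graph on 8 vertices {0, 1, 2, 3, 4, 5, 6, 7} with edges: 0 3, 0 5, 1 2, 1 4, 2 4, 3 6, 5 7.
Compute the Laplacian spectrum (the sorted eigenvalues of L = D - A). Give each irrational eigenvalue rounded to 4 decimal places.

Each diagonal entry of L is the vertex degree and each off-diagonal entry is -1 where an edge is present, 0 otherwise; in the order [0, 1, 2, 3, 4, 5, 6, 7] the diagonal is [2, 2, 2, 2, 2, 2, 1, 1]. The multiplicity of 0 as a Laplacian eigenvalue equals the number of connected components. The 2 zero eigenvalues correspond to the 2 connected components.

[0, 0, 0.3820, 1.3820, 2.6180, 3, 3, 3.6180]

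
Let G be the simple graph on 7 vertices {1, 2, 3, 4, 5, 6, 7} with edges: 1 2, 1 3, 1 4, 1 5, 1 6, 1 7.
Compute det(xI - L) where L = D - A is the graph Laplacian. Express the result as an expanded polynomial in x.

x^7 - 12x^6 + 45x^5 - 80x^4 + 75x^3 - 36x^2 + 7x

Each diagonal entry of L is the vertex degree and each off-diagonal entry is -1 where an edge is present, 0 otherwise; in the order [1, 2, 3, 4, 5, 6, 7] the diagonal is [6, 1, 1, 1, 1, 1, 1]. Computing det(xI - L) by cofactor expansion (or equivalently via sum-over-permutations) gives x^7 - 12x^6 + 45x^5 - 80x^4 + 75x^3 - 36x^2 + 7x. The coefficient of x^6 equals -trace(L) = -12, matching the sum of degrees. The eigenvalues sum to 12, which equals trace(L) = 2|E|.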